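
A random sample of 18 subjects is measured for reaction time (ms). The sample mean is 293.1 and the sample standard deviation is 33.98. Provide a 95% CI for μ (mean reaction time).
(276.20, 310.00)

t-interval (σ unknown):
df = n - 1 = 17
t* = 2.110 for 95% confidence

Margin of error = t* · s/√n = 2.110 · 33.98/√18 = 16.90

CI: (276.20, 310.00)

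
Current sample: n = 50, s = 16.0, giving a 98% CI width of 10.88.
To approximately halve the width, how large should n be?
n ≈ 200

CI width ∝ 1/√n
To reduce width by factor 2, need √n to grow by 2 → need 2² = 4 times as many samples.

Current: n = 50, width = 10.88
New: n = 200, width ≈ 5.31

Width reduced by factor of 10.88/5.31 = 2.05.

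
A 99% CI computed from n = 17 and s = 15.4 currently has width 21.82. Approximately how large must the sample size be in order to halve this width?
n ≈ 68

CI width ∝ 1/√n
To reduce width by factor 2, need √n to grow by 2 → need 2² = 4 times as many samples.

Current: n = 17, width = 21.82
New: n = 68, width ≈ 9.90

Width reduced by factor of 21.82/9.90 = 2.20.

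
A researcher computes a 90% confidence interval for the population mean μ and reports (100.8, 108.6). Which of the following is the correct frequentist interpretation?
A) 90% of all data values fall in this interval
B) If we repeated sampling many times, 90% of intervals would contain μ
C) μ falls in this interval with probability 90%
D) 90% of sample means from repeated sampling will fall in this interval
B

A) Wrong — a CI is about the parameter μ, not individual data values.
B) Correct — this is the frequentist long-run coverage interpretation.
C) Wrong — μ is fixed; the randomness lives in the interval, not in μ.
D) Wrong — coverage applies to intervals containing μ, not to future x̄ values.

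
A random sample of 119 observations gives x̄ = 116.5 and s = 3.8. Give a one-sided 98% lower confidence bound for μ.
μ ≥ 115.78

Lower bound (one-sided):
t* = 2.077 (one-sided for 98%)
Lower bound = x̄ - t* · s/√n = 116.5 - 2.077 · 3.8/√119 = 115.78

We are 98% confident that μ ≥ 115.78.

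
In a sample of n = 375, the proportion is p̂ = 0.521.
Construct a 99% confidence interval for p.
(0.455, 0.587)

Proportion CI:
SE = √(p̂(1-p̂)/n) = √(0.521 · 0.479 / 375) = 0.02580

z* = 2.576
Margin = z* · SE = 2.576 · 0.02580 = 0.0665

CI: 0.521 ± 0.0665 = (0.455, 0.587)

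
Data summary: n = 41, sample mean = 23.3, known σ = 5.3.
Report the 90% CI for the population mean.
(21.94, 24.66)

z-interval (σ known):
z* = 1.645 for 90% confidence

Margin of error = z* · σ/√n = 1.645 · 5.3/√41 = 1.36

CI: (23.3 - 1.36, 23.3 + 1.36) = (21.94, 24.66)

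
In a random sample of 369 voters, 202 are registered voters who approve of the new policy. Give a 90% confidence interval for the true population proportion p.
(0.505, 0.590)

Proportion CI:
p̂ = 202/369 = 0.54743
SE = √(p̂(1-p̂)/n) = √(0.54743 · 0.45257 / 369) = 0.02591

z* = 1.645
Margin = z* · SE = 1.645 · 0.02591 = 0.0426

CI: 0.54743 ± 0.0426 = (0.505, 0.590)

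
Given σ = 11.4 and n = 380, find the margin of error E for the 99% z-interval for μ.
Margin of error = 1.51

Margin of error = z* · σ/√n
= 2.576 · 11.4/√380
= 2.576 · 11.4/19.4936
= 1.51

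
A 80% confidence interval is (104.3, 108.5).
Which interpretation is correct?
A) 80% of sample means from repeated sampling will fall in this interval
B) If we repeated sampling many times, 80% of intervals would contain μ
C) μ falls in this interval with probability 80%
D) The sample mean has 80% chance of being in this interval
B

A) Wrong — coverage applies to intervals containing μ, not to future x̄ values.
B) Correct — this is the frequentist long-run coverage interpretation.
C) Wrong — μ is fixed; the randomness lives in the interval, not in μ.
D) Wrong — x̄ is observed and sits in the interval by construction.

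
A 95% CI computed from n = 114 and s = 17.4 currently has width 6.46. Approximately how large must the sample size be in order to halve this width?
n ≈ 456

CI width ∝ 1/√n
To reduce width by factor 2, need √n to grow by 2 → need 2² = 4 times as many samples.

Current: n = 114, width = 6.46
New: n = 456, width ≈ 3.20

Width reduced by factor of 6.46/3.20 = 2.02.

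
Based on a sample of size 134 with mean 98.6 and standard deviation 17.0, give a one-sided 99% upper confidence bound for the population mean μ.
μ ≤ 102.06

Upper bound (one-sided):
t* = 2.355 (one-sided for 99%)
Upper bound = x̄ + t* · s/√n = 98.6 + 2.355 · 17.0/√134 = 102.06

We are 99% confident that μ ≤ 102.06.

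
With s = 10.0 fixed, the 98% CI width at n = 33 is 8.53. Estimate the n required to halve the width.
n ≈ 132

CI width ∝ 1/√n
To reduce width by factor 2, need √n to grow by 2 → need 2² = 4 times as many samples.

Current: n = 33, width = 8.53
New: n = 132, width ≈ 4.10

Width reduced by factor of 8.53/4.10 = 2.08.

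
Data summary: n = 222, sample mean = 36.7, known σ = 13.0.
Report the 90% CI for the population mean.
(35.26, 38.14)

z-interval (σ known):
z* = 1.645 for 90% confidence

Margin of error = z* · σ/√n = 1.645 · 13.0/√222 = 1.44

CI: (36.7 - 1.44, 36.7 + 1.44) = (35.26, 38.14)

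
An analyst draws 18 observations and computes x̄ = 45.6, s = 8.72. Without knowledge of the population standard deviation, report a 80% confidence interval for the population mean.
(42.86, 48.34)

t-interval (σ unknown):
df = n - 1 = 17
t* = 1.333 for 80% confidence

Margin of error = t* · s/√n = 1.333 · 8.72/√18 = 2.74

CI: (42.86, 48.34)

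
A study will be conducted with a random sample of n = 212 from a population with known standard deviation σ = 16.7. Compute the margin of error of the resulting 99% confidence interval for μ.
Margin of error = 2.95

Margin of error = z* · σ/√n
= 2.576 · 16.7/√212
= 2.576 · 16.7/14.5602
= 2.95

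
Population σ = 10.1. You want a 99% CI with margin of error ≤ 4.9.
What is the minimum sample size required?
n ≥ 29

For margin E ≤ 4.9:
n ≥ (z* · σ / E)²
n ≥ (2.576 · 10.1 / 4.9)²
n ≥ 28.19

Minimum n = 29 (rounding up)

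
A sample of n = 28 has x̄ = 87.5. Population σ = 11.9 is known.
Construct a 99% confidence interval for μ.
(81.71, 93.29)

z-interval (σ known):
z* = 2.576 for 99% confidence

Margin of error = z* · σ/√n = 2.576 · 11.9/√28 = 5.79

CI: (87.5 - 5.79, 87.5 + 5.79) = (81.71, 93.29)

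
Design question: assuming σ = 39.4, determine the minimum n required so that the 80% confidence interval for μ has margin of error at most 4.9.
n ≥ 107

For margin E ≤ 4.9:
n ≥ (z* · σ / E)²
n ≥ (1.282 · 39.4 / 4.9)²
n ≥ 106.26

Minimum n = 107 (rounding up)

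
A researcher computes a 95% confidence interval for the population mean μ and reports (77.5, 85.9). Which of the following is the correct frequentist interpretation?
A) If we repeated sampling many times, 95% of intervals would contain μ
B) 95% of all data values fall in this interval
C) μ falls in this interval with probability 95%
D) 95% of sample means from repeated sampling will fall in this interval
A

A) Correct — this is the frequentist long-run coverage interpretation.
B) Wrong — a CI is about the parameter μ, not individual data values.
C) Wrong — μ is fixed; the randomness lives in the interval, not in μ.
D) Wrong — coverage applies to intervals containing μ, not to future x̄ values.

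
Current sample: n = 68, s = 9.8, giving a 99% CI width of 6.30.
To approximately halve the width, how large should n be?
n ≈ 272

CI width ∝ 1/√n
To reduce width by factor 2, need √n to grow by 2 → need 2² = 4 times as many samples.

Current: n = 68, width = 6.30
New: n = 272, width ≈ 3.08

Width reduced by factor of 6.30/3.08 = 2.05.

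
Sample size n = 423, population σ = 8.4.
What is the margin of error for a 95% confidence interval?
Margin of error = 0.80

Margin of error = z* · σ/√n
= 1.960 · 8.4/√423
= 1.960 · 8.4/20.5670
= 0.80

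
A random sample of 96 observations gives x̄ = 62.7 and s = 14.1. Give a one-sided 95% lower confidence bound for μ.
μ ≥ 60.31

Lower bound (one-sided):
t* = 1.661 (one-sided for 95%)
Lower bound = x̄ - t* · s/√n = 62.7 - 1.661 · 14.1/√96 = 60.31

We are 95% confident that μ ≥ 60.31.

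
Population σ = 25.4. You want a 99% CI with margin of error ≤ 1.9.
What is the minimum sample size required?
n ≥ 1186

For margin E ≤ 1.9:
n ≥ (z* · σ / E)²
n ≥ (2.576 · 25.4 / 1.9)²
n ≥ 1185.91

Minimum n = 1186 (rounding up)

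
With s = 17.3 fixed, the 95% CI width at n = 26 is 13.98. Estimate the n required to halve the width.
n ≈ 104

CI width ∝ 1/√n
To reduce width by factor 2, need √n to grow by 2 → need 2² = 4 times as many samples.

Current: n = 26, width = 13.98
New: n = 104, width ≈ 6.73

Width reduced by factor of 13.98/6.73 = 2.08.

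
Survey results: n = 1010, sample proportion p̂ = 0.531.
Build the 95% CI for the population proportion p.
(0.500, 0.562)

Proportion CI:
SE = √(p̂(1-p̂)/n) = √(0.531 · 0.469 / 1010) = 0.01570

z* = 1.960
Margin = z* · SE = 1.960 · 0.01570 = 0.0308

CI: 0.531 ± 0.0308 = (0.500, 0.562)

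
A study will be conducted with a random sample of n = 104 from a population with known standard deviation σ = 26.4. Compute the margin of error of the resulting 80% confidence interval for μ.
Margin of error = 3.32

Margin of error = z* · σ/√n
= 1.282 · 26.4/√104
= 1.282 · 26.4/10.1980
= 3.32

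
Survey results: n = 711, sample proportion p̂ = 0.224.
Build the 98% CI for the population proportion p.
(0.188, 0.260)

Proportion CI:
SE = √(p̂(1-p̂)/n) = √(0.224 · 0.776 / 711) = 0.01564

z* = 2.326
Margin = z* · SE = 2.326 · 0.01564 = 0.0364

CI: 0.224 ± 0.0364 = (0.188, 0.260)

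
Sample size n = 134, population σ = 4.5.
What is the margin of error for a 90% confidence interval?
Margin of error = 0.64

Margin of error = z* · σ/√n
= 1.645 · 4.5/√134
= 1.645 · 4.5/11.5758
= 0.64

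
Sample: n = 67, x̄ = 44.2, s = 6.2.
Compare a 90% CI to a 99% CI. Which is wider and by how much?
99% CI is wider by 1.49

df = 66
90% CI: t* = 1.668, (42.94, 45.46), width = 2 · t* · s/√n = 2.53
99% CI: t* = 2.652, (42.19, 46.21), width = 2 · t* · s/√n = 4.02

The 99% CI is wider by 4.02 - 2.53 = 1.49.
Higher confidence requires a wider interval.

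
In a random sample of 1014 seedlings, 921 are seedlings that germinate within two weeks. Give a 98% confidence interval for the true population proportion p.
(0.887, 0.929)

Proportion CI:
p̂ = 921/1014 = 0.90828
SE = √(p̂(1-p̂)/n) = √(0.90828 · 0.09172 / 1014) = 0.00906

z* = 2.326
Margin = z* · SE = 2.326 · 0.00906 = 0.0211

CI: 0.90828 ± 0.0211 = (0.887, 0.929)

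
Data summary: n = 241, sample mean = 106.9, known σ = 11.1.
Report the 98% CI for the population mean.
(105.24, 108.56)

z-interval (σ known):
z* = 2.326 for 98% confidence

Margin of error = z* · σ/√n = 2.326 · 11.1/√241 = 1.66

CI: (106.9 - 1.66, 106.9 + 1.66) = (105.24, 108.56)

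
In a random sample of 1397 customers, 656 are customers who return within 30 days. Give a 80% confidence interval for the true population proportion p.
(0.452, 0.487)

Proportion CI:
p̂ = 656/1397 = 0.46958
SE = √(p̂(1-p̂)/n) = √(0.46958 · 0.53042 / 1397) = 0.01335

z* = 1.282
Margin = z* · SE = 1.282 · 0.01335 = 0.0171

CI: 0.46958 ± 0.0171 = (0.452, 0.487)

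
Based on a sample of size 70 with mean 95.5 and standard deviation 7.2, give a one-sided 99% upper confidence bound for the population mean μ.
μ ≤ 97.55

Upper bound (one-sided):
t* = 2.382 (one-sided for 99%)
Upper bound = x̄ + t* · s/√n = 95.5 + 2.382 · 7.2/√70 = 97.55

We are 99% confident that μ ≤ 97.55.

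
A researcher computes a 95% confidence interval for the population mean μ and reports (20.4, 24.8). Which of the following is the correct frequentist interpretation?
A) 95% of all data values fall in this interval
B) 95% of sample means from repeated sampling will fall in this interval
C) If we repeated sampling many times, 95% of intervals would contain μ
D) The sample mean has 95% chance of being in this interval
C

A) Wrong — a CI is about the parameter μ, not individual data values.
B) Wrong — coverage applies to intervals containing μ, not to future x̄ values.
C) Correct — this is the frequentist long-run coverage interpretation.
D) Wrong — x̄ is observed and sits in the interval by construction.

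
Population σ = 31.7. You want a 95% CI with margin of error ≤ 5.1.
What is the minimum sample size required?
n ≥ 149

For margin E ≤ 5.1:
n ≥ (z* · σ / E)²
n ≥ (1.960 · 31.7 / 5.1)²
n ≥ 148.42

Minimum n = 149 (rounding up)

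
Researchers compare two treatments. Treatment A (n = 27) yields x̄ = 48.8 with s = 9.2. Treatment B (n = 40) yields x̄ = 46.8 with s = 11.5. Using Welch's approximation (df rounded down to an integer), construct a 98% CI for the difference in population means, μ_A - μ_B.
(-4.06, 8.06)

Difference: x̄₁ - x̄₂ = 2.00
SE = √(s₁²/n₁ + s₂²/n₂) = √(9.2²/27 + 11.5²/40) = 2.5379
df = 63.03 → 63 (Welch–Satterthwaite, rounded down)
t* = 2.387

CI: 2.00 ± 2.387 · 2.5379 = 2.00 ± 6.06 = (-4.06, 8.06)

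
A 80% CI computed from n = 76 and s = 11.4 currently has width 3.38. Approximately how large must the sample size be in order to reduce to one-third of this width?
n ≈ 684

CI width ∝ 1/√n
To reduce width by factor 3, need √n to grow by 3 → need 3² = 9 times as many samples.

Current: n = 76, width = 3.38
New: n = 684, width ≈ 1.12

Width reduced by factor of 3.38/1.12 = 3.02.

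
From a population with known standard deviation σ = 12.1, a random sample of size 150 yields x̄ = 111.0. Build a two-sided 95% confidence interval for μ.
(109.06, 112.94)

z-interval (σ known):
z* = 1.960 for 95% confidence

Margin of error = z* · σ/√n = 1.960 · 12.1/√150 = 1.94

CI: (111.0 - 1.94, 111.0 + 1.94) = (109.06, 112.94)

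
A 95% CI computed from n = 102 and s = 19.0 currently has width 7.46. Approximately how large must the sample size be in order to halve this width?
n ≈ 408

CI width ∝ 1/√n
To reduce width by factor 2, need √n to grow by 2 → need 2² = 4 times as many samples.

Current: n = 102, width = 7.46
New: n = 408, width ≈ 3.70

Width reduced by factor of 7.46/3.70 = 2.02.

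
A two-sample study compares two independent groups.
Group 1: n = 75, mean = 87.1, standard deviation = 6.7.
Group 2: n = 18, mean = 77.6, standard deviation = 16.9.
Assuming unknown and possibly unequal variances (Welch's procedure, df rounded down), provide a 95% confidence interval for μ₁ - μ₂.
(0.97, 18.03)

Difference: x̄₁ - x̄₂ = 9.50
SE = √(s₁²/n₁ + s₂²/n₂) = √(6.7²/75 + 16.9²/18) = 4.0578
df = 18.30 → 18 (Welch–Satterthwaite, rounded down)
t* = 2.101

CI: 9.50 ± 2.101 · 4.0578 = 9.50 ± 8.53 = (0.97, 18.03)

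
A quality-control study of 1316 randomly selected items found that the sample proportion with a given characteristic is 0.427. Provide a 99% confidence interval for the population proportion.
(0.392, 0.462)

Proportion CI:
SE = √(p̂(1-p̂)/n) = √(0.427 · 0.573 / 1316) = 0.01364

z* = 2.576
Margin = z* · SE = 2.576 · 0.01364 = 0.0351

CI: 0.427 ± 0.0351 = (0.392, 0.462)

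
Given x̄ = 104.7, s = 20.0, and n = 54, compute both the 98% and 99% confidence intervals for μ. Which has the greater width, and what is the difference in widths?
99% CI is wider by 1.48

df = 53
98% CI: t* = 2.399, (98.17, 111.23), width = 2 · t* · s/√n = 13.06
99% CI: t* = 2.672, (97.43, 111.97), width = 2 · t* · s/√n = 14.54

The 99% CI is wider by 14.54 - 13.06 = 1.48.
Higher confidence requires a wider interval.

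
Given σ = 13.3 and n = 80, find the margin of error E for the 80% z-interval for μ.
Margin of error = 1.91

Margin of error = z* · σ/√n
= 1.282 · 13.3/√80
= 1.282 · 13.3/8.9443
= 1.91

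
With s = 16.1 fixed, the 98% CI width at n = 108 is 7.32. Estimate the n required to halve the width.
n ≈ 432

CI width ∝ 1/√n
To reduce width by factor 2, need √n to grow by 2 → need 2² = 4 times as many samples.

Current: n = 108, width = 7.32
New: n = 432, width ≈ 3.62

Width reduced by factor of 7.32/3.62 = 2.02.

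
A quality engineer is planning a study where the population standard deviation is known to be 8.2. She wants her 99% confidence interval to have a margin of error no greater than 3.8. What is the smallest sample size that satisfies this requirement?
n ≥ 31

For margin E ≤ 3.8:
n ≥ (z* · σ / E)²
n ≥ (2.576 · 8.2 / 3.8)²
n ≥ 30.90

Minimum n = 31 (rounding up)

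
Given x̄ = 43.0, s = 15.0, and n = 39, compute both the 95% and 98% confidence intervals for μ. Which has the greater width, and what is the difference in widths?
98% CI is wider by 1.95

df = 38
95% CI: t* = 2.024, (38.14, 47.86), width = 2 · t* · s/√n = 9.72
98% CI: t* = 2.429, (37.17, 48.83), width = 2 · t* · s/√n = 11.67

The 98% CI is wider by 11.67 - 9.72 = 1.95.
Higher confidence requires a wider interval.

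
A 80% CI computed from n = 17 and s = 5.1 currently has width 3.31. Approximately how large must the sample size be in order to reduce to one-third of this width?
n ≈ 153

CI width ∝ 1/√n
To reduce width by factor 3, need √n to grow by 3 → need 3² = 9 times as many samples.

Current: n = 17, width = 3.31
New: n = 153, width ≈ 1.06

Width reduced by factor of 3.31/1.06 = 3.12.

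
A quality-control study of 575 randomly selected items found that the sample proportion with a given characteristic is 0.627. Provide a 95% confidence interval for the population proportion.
(0.587, 0.667)

Proportion CI:
SE = √(p̂(1-p̂)/n) = √(0.627 · 0.373 / 575) = 0.02017

z* = 1.960
Margin = z* · SE = 1.960 · 0.02017 = 0.0395

CI: 0.627 ± 0.0395 = (0.587, 0.667)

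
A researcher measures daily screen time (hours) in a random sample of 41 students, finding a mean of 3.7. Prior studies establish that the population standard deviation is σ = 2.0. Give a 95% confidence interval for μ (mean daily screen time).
(3.09, 4.31)

z-interval (σ known):
z* = 1.960 for 95% confidence

Margin of error = z* · σ/√n = 1.960 · 2.0/√41 = 0.61

CI: (3.7 - 0.61, 3.7 + 0.61) = (3.09, 4.31)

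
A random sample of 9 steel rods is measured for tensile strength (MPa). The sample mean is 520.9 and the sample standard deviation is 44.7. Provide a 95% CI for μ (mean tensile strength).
(486.54, 555.26)

t-interval (σ unknown):
df = n - 1 = 8
t* = 2.306 for 95% confidence

Margin of error = t* · s/√n = 2.306 · 44.7/√9 = 34.36

CI: (486.54, 555.26)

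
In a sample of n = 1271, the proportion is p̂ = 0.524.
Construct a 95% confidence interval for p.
(0.497, 0.551)

Proportion CI:
SE = √(p̂(1-p̂)/n) = √(0.524 · 0.476 / 1271) = 0.01401

z* = 1.960
Margin = z* · SE = 1.960 · 0.01401 = 0.0275

CI: 0.524 ± 0.0275 = (0.497, 0.551)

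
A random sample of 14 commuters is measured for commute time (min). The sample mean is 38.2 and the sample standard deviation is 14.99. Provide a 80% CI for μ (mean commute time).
(32.79, 43.61)

t-interval (σ unknown):
df = n - 1 = 13
t* = 1.350 for 80% confidence

Margin of error = t* · s/√n = 1.350 · 14.99/√14 = 5.41

CI: (32.79, 43.61)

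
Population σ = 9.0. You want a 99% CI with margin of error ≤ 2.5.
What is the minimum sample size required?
n ≥ 86

For margin E ≤ 2.5:
n ≥ (z* · σ / E)²
n ≥ (2.576 · 9.0 / 2.5)²
n ≥ 86.00

Minimum n = 86 (rounding up)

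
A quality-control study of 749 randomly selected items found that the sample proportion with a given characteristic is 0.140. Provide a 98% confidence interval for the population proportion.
(0.111, 0.169)

Proportion CI:
SE = √(p̂(1-p̂)/n) = √(0.140 · 0.860 / 749) = 0.01268

z* = 2.326
Margin = z* · SE = 2.326 · 0.01268 = 0.0295

CI: 0.140 ± 0.0295 = (0.111, 0.169)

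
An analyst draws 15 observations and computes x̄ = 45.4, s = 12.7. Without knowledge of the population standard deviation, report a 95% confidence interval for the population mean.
(38.37, 52.43)

t-interval (σ unknown):
df = n - 1 = 14
t* = 2.145 for 95% confidence

Margin of error = t* · s/√n = 2.145 · 12.7/√15 = 7.03

CI: (38.37, 52.43)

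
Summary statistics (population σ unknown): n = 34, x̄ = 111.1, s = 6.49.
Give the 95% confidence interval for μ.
(108.83, 113.37)

t-interval (σ unknown):
df = n - 1 = 33
t* = 2.035 for 95% confidence

Margin of error = t* · s/√n = 2.035 · 6.49/√34 = 2.27

CI: (108.83, 113.37)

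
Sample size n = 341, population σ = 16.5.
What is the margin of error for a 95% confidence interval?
Margin of error = 1.75

Margin of error = z* · σ/√n
= 1.960 · 16.5/√341
= 1.960 · 16.5/18.4662
= 1.75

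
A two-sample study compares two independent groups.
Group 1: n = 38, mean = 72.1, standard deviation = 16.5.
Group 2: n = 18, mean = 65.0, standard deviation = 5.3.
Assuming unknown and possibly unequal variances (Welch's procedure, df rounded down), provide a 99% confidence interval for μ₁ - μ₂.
(-0.82, 15.02)

Difference: x̄₁ - x̄₂ = 7.10
SE = √(s₁²/n₁ + s₂²/n₂) = √(16.5²/38 + 5.3²/18) = 2.9538
df = 49.74 → 49 (Welch–Satterthwaite, rounded down)
t* = 2.680

CI: 7.10 ± 2.680 · 2.9538 = 7.10 ± 7.92 = (-0.82, 15.02)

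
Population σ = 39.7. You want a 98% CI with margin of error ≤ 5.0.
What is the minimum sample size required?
n ≥ 342

For margin E ≤ 5.0:
n ≥ (z* · σ / E)²
n ≥ (2.326 · 39.7 / 5.0)²
n ≥ 341.08

Minimum n = 342 (rounding up)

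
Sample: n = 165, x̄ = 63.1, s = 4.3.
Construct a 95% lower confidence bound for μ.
μ ≥ 62.55

Lower bound (one-sided):
t* = 1.654 (one-sided for 95%)
Lower bound = x̄ - t* · s/√n = 63.1 - 1.654 · 4.3/√165 = 62.55

We are 95% confident that μ ≥ 62.55.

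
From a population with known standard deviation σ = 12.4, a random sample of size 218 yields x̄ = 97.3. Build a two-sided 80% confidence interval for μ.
(96.22, 98.38)

z-interval (σ known):
z* = 1.282 for 80% confidence

Margin of error = z* · σ/√n = 1.282 · 12.4/√218 = 1.08

CI: (97.3 - 1.08, 97.3 + 1.08) = (96.22, 98.38)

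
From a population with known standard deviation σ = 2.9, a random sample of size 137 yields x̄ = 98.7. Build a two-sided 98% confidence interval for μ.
(98.12, 99.28)

z-interval (σ known):
z* = 2.326 for 98% confidence

Margin of error = z* · σ/√n = 2.326 · 2.9/√137 = 0.58

CI: (98.7 - 0.58, 98.7 + 0.58) = (98.12, 99.28)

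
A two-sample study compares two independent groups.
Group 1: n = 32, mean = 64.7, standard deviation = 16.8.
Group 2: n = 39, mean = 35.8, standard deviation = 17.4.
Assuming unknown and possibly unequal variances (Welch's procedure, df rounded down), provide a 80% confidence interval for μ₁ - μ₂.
(23.63, 34.17)

Difference: x̄₁ - x̄₂ = 28.90
SE = √(s₁²/n₁ + s₂²/n₂) = √(16.8²/32 + 17.4²/39) = 4.0722
df = 67.15 → 67 (Welch–Satterthwaite, rounded down)
t* = 1.294

CI: 28.90 ± 1.294 · 4.0722 = 28.90 ± 5.27 = (23.63, 34.17)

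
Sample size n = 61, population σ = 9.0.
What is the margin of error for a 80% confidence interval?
Margin of error = 1.48

Margin of error = z* · σ/√n
= 1.282 · 9.0/√61
= 1.282 · 9.0/7.8102
= 1.48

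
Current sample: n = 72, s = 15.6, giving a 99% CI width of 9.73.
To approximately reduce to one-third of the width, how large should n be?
n ≈ 648

CI width ∝ 1/√n
To reduce width by factor 3, need √n to grow by 3 → need 3² = 9 times as many samples.

Current: n = 72, width = 9.73
New: n = 648, width ≈ 3.17

Width reduced by factor of 9.73/3.17 = 3.07.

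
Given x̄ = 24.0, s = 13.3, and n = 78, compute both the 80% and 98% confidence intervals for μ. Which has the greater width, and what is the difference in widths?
98% CI is wider by 3.27

df = 77
80% CI: t* = 1.293, (22.05, 25.95), width = 2 · t* · s/√n = 3.89
98% CI: t* = 2.376, (20.42, 27.58), width = 2 · t* · s/√n = 7.16

The 98% CI is wider by 7.16 - 3.89 = 3.27.
Higher confidence requires a wider interval.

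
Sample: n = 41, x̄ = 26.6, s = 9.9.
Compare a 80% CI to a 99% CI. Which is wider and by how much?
99% CI is wider by 4.33

df = 40
80% CI: t* = 1.303, (24.59, 28.61), width = 2 · t* · s/√n = 4.03
99% CI: t* = 2.704, (22.42, 30.78), width = 2 · t* · s/√n = 8.36

The 99% CI is wider by 8.36 - 4.03 = 4.33.
Higher confidence requires a wider interval.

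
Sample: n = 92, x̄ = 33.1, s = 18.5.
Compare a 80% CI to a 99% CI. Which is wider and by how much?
99% CI is wider by 5.17

df = 91
80% CI: t* = 1.291, (30.61, 35.59), width = 2 · t* · s/√n = 4.98
99% CI: t* = 2.631, (28.03, 38.17), width = 2 · t* · s/√n = 10.15

The 99% CI is wider by 10.15 - 4.98 = 5.17.
Higher confidence requires a wider interval.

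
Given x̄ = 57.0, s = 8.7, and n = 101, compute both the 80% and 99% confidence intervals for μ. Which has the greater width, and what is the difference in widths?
99% CI is wider by 2.32

df = 100
80% CI: t* = 1.290, (55.88, 58.12), width = 2 · t* · s/√n = 2.23
99% CI: t* = 2.626, (54.73, 59.27), width = 2 · t* · s/√n = 4.55

The 99% CI is wider by 4.55 - 2.23 = 2.32.
Higher confidence requires a wider interval.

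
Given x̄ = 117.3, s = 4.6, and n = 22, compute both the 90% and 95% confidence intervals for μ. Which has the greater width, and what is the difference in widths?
95% CI is wider by 0.70

df = 21
90% CI: t* = 1.721, (115.61, 118.99), width = 2 · t* · s/√n = 3.38
95% CI: t* = 2.080, (115.26, 119.34), width = 2 · t* · s/√n = 4.08

The 95% CI is wider by 4.08 - 3.38 = 0.70.
Higher confidence requires a wider interval.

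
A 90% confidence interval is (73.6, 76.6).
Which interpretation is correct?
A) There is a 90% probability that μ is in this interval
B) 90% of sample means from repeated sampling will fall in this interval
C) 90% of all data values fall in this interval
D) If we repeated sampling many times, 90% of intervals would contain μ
D

A) Wrong — μ is fixed; the randomness lives in the interval, not in μ.
B) Wrong — coverage applies to intervals containing μ, not to future x̄ values.
C) Wrong — a CI is about the parameter μ, not individual data values.
D) Correct — this is the frequentist long-run coverage interpretation.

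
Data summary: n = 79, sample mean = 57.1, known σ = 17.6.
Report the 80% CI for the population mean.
(54.56, 59.64)

z-interval (σ known):
z* = 1.282 for 80% confidence

Margin of error = z* · σ/√n = 1.282 · 17.6/√79 = 2.54

CI: (57.1 - 2.54, 57.1 + 2.54) = (54.56, 59.64)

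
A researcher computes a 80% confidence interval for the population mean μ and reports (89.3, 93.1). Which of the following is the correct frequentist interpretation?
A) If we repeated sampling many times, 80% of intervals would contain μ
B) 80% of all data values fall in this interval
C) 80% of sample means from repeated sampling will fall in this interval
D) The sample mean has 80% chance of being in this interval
A

A) Correct — this is the frequentist long-run coverage interpretation.
B) Wrong — a CI is about the parameter μ, not individual data values.
C) Wrong — coverage applies to intervals containing μ, not to future x̄ values.
D) Wrong — x̄ is observed and sits in the interval by construction.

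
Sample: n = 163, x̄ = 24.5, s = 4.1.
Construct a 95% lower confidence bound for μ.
μ ≥ 23.97

Lower bound (one-sided):
t* = 1.654 (one-sided for 95%)
Lower bound = x̄ - t* · s/√n = 24.5 - 1.654 · 4.1/√163 = 23.97

We are 95% confident that μ ≥ 23.97.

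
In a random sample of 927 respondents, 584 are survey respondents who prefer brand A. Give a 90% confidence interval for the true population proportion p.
(0.604, 0.656)

Proportion CI:
p̂ = 584/927 = 0.62999
SE = √(p̂(1-p̂)/n) = √(0.62999 · 0.37001 / 927) = 0.01586

z* = 1.645
Margin = z* · SE = 1.645 · 0.01586 = 0.0261

CI: 0.62999 ± 0.0261 = (0.604, 0.656)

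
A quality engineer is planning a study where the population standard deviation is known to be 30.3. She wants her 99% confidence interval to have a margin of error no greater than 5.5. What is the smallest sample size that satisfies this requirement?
n ≥ 202

For margin E ≤ 5.5:
n ≥ (z* · σ / E)²
n ≥ (2.576 · 30.3 / 5.5)²
n ≥ 201.40

Minimum n = 202 (rounding up)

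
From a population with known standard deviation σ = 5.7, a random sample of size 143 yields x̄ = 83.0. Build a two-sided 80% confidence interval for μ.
(82.39, 83.61)

z-interval (σ known):
z* = 1.282 for 80% confidence

Margin of error = z* · σ/√n = 1.282 · 5.7/√143 = 0.61

CI: (83.0 - 0.61, 83.0 + 0.61) = (82.39, 83.61)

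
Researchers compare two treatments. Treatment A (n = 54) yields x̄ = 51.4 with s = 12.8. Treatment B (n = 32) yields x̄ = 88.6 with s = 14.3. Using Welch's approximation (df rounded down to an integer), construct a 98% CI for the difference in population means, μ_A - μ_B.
(-44.54, -29.86)

Difference: x̄₁ - x̄₂ = -37.20
SE = √(s₁²/n₁ + s₂²/n₂) = √(12.8²/54 + 14.3²/32) = 3.0699
df = 59.57 → 59 (Welch–Satterthwaite, rounded down)
t* = 2.391

CI: -37.20 ± 2.391 · 3.0699 = -37.20 ± 7.34 = (-44.54, -29.86)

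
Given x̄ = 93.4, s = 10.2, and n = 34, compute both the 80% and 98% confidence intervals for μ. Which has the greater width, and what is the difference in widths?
98% CI is wider by 3.97

df = 33
80% CI: t* = 1.308, (91.11, 95.69), width = 2 · t* · s/√n = 4.58
98% CI: t* = 2.445, (89.12, 97.68), width = 2 · t* · s/√n = 8.55

The 98% CI is wider by 8.55 - 4.58 = 3.97.
Higher confidence requires a wider interval.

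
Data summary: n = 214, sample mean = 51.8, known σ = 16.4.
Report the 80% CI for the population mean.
(50.36, 53.24)

z-interval (σ known):
z* = 1.282 for 80% confidence

Margin of error = z* · σ/√n = 1.282 · 16.4/√214 = 1.44

CI: (51.8 - 1.44, 51.8 + 1.44) = (50.36, 53.24)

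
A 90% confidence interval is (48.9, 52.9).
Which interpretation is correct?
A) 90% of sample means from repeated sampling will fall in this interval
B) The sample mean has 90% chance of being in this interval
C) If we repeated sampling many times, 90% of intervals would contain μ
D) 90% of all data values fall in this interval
C

A) Wrong — coverage applies to intervals containing μ, not to future x̄ values.
B) Wrong — x̄ is observed and sits in the interval by construction.
C) Correct — this is the frequentist long-run coverage interpretation.
D) Wrong — a CI is about the parameter μ, not individual data values.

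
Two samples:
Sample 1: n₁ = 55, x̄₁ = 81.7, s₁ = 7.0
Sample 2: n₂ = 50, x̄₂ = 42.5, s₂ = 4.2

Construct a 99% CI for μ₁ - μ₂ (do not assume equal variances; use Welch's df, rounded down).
(36.26, 42.14)

Difference: x̄₁ - x̄₂ = 39.20
SE = √(s₁²/n₁ + s₂²/n₂) = √(7.0²/55 + 4.2²/50) = 1.1152
df = 89.73 → 89 (Welch–Satterthwaite, rounded down)
t* = 2.632

CI: 39.20 ± 2.632 · 1.1152 = 39.20 ± 2.94 = (36.26, 42.14)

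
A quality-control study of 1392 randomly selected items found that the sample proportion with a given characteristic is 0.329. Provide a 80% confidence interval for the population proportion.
(0.313, 0.345)

Proportion CI:
SE = √(p̂(1-p̂)/n) = √(0.329 · 0.671 / 1392) = 0.01259

z* = 1.282
Margin = z* · SE = 1.282 · 0.01259 = 0.0161

CI: 0.329 ± 0.0161 = (0.313, 0.345)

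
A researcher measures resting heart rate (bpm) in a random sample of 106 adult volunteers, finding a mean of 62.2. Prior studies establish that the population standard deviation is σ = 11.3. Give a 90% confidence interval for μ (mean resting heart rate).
(60.39, 64.01)

z-interval (σ known):
z* = 1.645 for 90% confidence

Margin of error = z* · σ/√n = 1.645 · 11.3/√106 = 1.81

CI: (62.2 - 1.81, 62.2 + 1.81) = (60.39, 64.01)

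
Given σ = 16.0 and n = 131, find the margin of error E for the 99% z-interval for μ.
Margin of error = 3.60

Margin of error = z* · σ/√n
= 2.576 · 16.0/√131
= 2.576 · 16.0/11.4455
= 3.60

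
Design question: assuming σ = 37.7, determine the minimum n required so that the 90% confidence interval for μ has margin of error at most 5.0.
n ≥ 154

For margin E ≤ 5.0:
n ≥ (z* · σ / E)²
n ≥ (1.645 · 37.7 / 5.0)²
n ≥ 153.84

Minimum n = 154 (rounding up)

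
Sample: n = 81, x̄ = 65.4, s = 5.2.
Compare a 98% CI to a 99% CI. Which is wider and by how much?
99% CI is wider by 0.31

df = 80
98% CI: t* = 2.374, (64.03, 66.77), width = 2 · t* · s/√n = 2.74
99% CI: t* = 2.639, (63.88, 66.92), width = 2 · t* · s/√n = 3.05

The 99% CI is wider by 3.05 - 2.74 = 0.31.
Higher confidence requires a wider interval.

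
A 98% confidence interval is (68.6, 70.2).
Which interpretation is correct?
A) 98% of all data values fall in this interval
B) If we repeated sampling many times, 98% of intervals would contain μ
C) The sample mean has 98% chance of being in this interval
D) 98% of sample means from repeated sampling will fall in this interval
B

A) Wrong — a CI is about the parameter μ, not individual data values.
B) Correct — this is the frequentist long-run coverage interpretation.
C) Wrong — x̄ is observed and sits in the interval by construction.
D) Wrong — coverage applies to intervals containing μ, not to future x̄ values.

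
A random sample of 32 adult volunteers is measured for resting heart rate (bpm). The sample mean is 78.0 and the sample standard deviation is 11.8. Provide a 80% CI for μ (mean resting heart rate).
(75.27, 80.73)

t-interval (σ unknown):
df = n - 1 = 31
t* = 1.309 for 80% confidence

Margin of error = t* · s/√n = 1.309 · 11.8/√32 = 2.73

CI: (75.27, 80.73)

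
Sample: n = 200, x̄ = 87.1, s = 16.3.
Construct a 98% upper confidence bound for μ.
μ ≤ 89.48

Upper bound (one-sided):
t* = 2.067 (one-sided for 98%)
Upper bound = x̄ + t* · s/√n = 87.1 + 2.067 · 16.3/√200 = 89.48

We are 98% confident that μ ≤ 89.48.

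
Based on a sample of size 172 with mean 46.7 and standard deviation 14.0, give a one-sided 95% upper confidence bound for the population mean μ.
μ ≤ 48.47

Upper bound (one-sided):
t* = 1.654 (one-sided for 95%)
Upper bound = x̄ + t* · s/√n = 46.7 + 1.654 · 14.0/√172 = 48.47

We are 95% confident that μ ≤ 48.47.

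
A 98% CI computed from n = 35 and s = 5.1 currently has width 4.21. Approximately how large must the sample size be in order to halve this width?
n ≈ 140

CI width ∝ 1/√n
To reduce width by factor 2, need √n to grow by 2 → need 2² = 4 times as many samples.

Current: n = 35, width = 4.21
New: n = 140, width ≈ 2.03

Width reduced by factor of 4.21/2.03 = 2.07.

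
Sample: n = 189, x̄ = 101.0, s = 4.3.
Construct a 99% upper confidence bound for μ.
μ ≤ 101.73

Upper bound (one-sided):
t* = 2.346 (one-sided for 99%)
Upper bound = x̄ + t* · s/√n = 101.0 + 2.346 · 4.3/√189 = 101.73

We are 99% confident that μ ≤ 101.73.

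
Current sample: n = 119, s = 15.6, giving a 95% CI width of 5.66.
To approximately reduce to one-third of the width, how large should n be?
n ≈ 1071

CI width ∝ 1/√n
To reduce width by factor 3, need √n to grow by 3 → need 3² = 9 times as many samples.

Current: n = 119, width = 5.66
New: n = 1071, width ≈ 1.87

Width reduced by factor of 5.66/1.87 = 3.03.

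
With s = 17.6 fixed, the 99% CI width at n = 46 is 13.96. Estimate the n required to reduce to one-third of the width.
n ≈ 414

CI width ∝ 1/√n
To reduce width by factor 3, need √n to grow by 3 → need 3² = 9 times as many samples.

Current: n = 46, width = 13.96
New: n = 414, width ≈ 4.48

Width reduced by factor of 13.96/4.48 = 3.12.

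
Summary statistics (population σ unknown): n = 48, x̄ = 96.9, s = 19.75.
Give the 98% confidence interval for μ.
(90.04, 103.76)

t-interval (σ unknown):
df = n - 1 = 47
t* = 2.408 for 98% confidence

Margin of error = t* · s/√n = 2.408 · 19.75/√48 = 6.86

CI: (90.04, 103.76)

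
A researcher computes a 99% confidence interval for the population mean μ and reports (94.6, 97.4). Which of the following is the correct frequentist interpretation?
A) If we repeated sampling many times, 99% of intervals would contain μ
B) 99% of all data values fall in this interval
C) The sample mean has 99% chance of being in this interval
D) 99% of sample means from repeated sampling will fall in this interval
A

A) Correct — this is the frequentist long-run coverage interpretation.
B) Wrong — a CI is about the parameter μ, not individual data values.
C) Wrong — x̄ is observed and sits in the interval by construction.
D) Wrong — coverage applies to intervals containing μ, not to future x̄ values.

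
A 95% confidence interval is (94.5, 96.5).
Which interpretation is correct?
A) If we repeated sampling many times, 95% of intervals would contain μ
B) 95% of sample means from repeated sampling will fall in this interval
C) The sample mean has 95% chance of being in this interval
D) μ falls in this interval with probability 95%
A

A) Correct — this is the frequentist long-run coverage interpretation.
B) Wrong — coverage applies to intervals containing μ, not to future x̄ values.
C) Wrong — x̄ is observed and sits in the interval by construction.
D) Wrong — μ is fixed; the randomness lives in the interval, not in μ.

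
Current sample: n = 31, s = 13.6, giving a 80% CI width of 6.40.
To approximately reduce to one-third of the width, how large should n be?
n ≈ 279

CI width ∝ 1/√n
To reduce width by factor 3, need √n to grow by 3 → need 3² = 9 times as many samples.

Current: n = 31, width = 6.40
New: n = 279, width ≈ 2.09

Width reduced by factor of 6.40/2.09 = 3.06.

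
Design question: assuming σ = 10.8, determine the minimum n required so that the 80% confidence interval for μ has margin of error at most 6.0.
n ≥ 6

For margin E ≤ 6.0:
n ≥ (z* · σ / E)²
n ≥ (1.282 · 10.8 / 6.0)²
n ≥ 5.33

Minimum n = 6 (rounding up)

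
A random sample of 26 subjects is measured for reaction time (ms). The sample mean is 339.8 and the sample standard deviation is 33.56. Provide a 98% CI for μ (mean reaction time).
(323.44, 356.16)

t-interval (σ unknown):
df = n - 1 = 25
t* = 2.485 for 98% confidence

Margin of error = t* · s/√n = 2.485 · 33.56/√26 = 16.36

CI: (323.44, 356.16)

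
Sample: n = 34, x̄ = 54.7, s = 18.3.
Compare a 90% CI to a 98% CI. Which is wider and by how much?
98% CI is wider by 4.73

df = 33
90% CI: t* = 1.692, (49.39, 60.01), width = 2 · t* · s/√n = 10.62
98% CI: t* = 2.445, (47.03, 62.37), width = 2 · t* · s/√n = 15.35

The 98% CI is wider by 15.35 - 10.62 = 4.73.
Higher confidence requires a wider interval.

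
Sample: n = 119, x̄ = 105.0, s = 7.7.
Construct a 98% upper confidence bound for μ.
μ ≤ 106.47

Upper bound (one-sided):
t* = 2.077 (one-sided for 98%)
Upper bound = x̄ + t* · s/√n = 105.0 + 2.077 · 7.7/√119 = 106.47

We are 98% confident that μ ≤ 106.47.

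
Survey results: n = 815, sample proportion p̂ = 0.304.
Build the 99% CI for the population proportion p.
(0.262, 0.346)

Proportion CI:
SE = √(p̂(1-p̂)/n) = √(0.304 · 0.696 / 815) = 0.01611

z* = 2.576
Margin = z* · SE = 2.576 · 0.01611 = 0.0415

CI: 0.304 ± 0.0415 = (0.262, 0.346)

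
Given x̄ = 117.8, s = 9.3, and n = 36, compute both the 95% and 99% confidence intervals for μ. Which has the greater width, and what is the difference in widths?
99% CI is wider by 2.15

df = 35
95% CI: t* = 2.030, (114.65, 120.95), width = 2 · t* · s/√n = 6.29
99% CI: t* = 2.724, (113.58, 122.02), width = 2 · t* · s/√n = 8.44

The 99% CI is wider by 8.44 - 6.29 = 2.15.
Higher confidence requires a wider interval.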